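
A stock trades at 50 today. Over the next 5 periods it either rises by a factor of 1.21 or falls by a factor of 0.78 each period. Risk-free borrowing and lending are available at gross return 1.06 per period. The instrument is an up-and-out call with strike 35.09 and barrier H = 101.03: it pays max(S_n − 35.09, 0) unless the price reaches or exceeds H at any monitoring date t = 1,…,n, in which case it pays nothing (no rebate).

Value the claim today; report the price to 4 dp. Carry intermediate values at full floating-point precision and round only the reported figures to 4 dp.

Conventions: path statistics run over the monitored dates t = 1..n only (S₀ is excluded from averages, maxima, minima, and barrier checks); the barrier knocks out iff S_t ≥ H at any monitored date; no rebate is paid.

price = 13.8140

Under the martingale measure an up-move has probability p* = 0.6512; value the claim as the probability-weighted average of per-path payoffs, discounted 5 periods at R = 1.06.
Enumerate all 2^5 = 32 price paths (U = up ×1.21, D = down ×0.78); each path with k up-moves has probability p*^k·(1−p*)^(5−k).
DDDDD: M=39.0000, payoff=0.0000, prob=0.005166
UDDDD: M=60.5000, payoff=0.0000, prob=0.009642
DUDDD: M=47.1900, payoff=0.0000, prob=0.009642
UUDDD: M=73.2050, payoff=0.0000, prob=0.017999
DDUDD: M=39.0000, payoff=0.0000, prob=0.009642
UDUDD: M=60.5000, payoff=0.0000, prob=0.017999
DUUDD: M=57.0999, payoff=0.0000, prob=0.017999
UUUDD: M=88.5781, payoff=18.8009, prob=0.033598
DDDUD: M=39.0000, payoff=0.0000, prob=0.009642
UDDUD: M=60.5000, payoff=0.0000, prob=0.017999
DUDUD: M=47.1900, payoff=0.0000, prob=0.017999
UUDUD: M=73.2050, payoff=18.8009, prob=0.033598
DDUUD: M=44.5379, payoff=0.0000, prob=0.017999
UDUUD: M=69.0909, payoff=18.8009, prob=0.033598
DUUUD: M=69.0909, payoff=18.8009, prob=0.033598
UUUUD: M=107.1794, payoff=0.0000, prob=0.062716
DDDDU: M=39.0000, payoff=0.0000, prob=0.009642
UDDDU: M=60.5000, payoff=0.0000, prob=0.017999
DUDDU: M=47.1900, payoff=0.0000, prob=0.017999
UUDDU: M=73.2050, payoff=18.8009, prob=0.033598
DDUDU: M=39.0000, payoff=0.0000, prob=0.017999
UDUDU: M=60.5000, payoff=18.8009, prob=0.033598
DUUDU: M=57.0999, payoff=18.8009, prob=0.033598
UUUDU: M=88.5781, payoff=48.5100, prob=0.062716
DDDUU: M=39.0000, payoff=0.0000, prob=0.017999
UDDUU: M=60.5000, payoff=18.8009, prob=0.033598
DUDUU: M=53.8909, payoff=18.8009, prob=0.033598
UUDUU: M=83.6000, payoff=48.5100, prob=0.062716
DDUUU: M=53.8909, payoff=18.8009, prob=0.033598
UDUUU: M=83.6000, payoff=48.5100, prob=0.062716
DUUUU: M=83.6000, payoff=48.5100, prob=0.062716
UUUUU: M=129.6871, payoff=0.0000, prob=0.117071
Price = Σ prob·payoff / R^5 = 18.486215 / 1.338226 = 13.8140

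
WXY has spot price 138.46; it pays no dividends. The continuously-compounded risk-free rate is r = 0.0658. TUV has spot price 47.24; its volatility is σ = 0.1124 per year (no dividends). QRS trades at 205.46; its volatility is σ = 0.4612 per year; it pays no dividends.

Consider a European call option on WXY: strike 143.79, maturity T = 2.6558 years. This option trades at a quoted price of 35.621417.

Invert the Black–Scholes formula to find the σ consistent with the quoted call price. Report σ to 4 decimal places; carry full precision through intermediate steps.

At σ = 0.3099 the Black–Scholes value reproduces the quote:
σ√T = 0.3099·√2.6558 = 0.505032
d₁ = (ln(S/K) + (r+σ²/2)T) / (σ√T) = (ln(138.46/143.79) + (0.0658+0.3099²/2)·2.6558) / 0.505032 = (-0.037772 + 0.302281) / 0.505032 = 0.523745
d₂ = d₁ − σ√T = 0.523745 − 0.505032 = 0.018712
e^{−rT} = 0.839666
N(d₁) = 0.699772,  N(d₂) = 0.507465
V = S·N(d₁) − K·e^{−rT}·N(d₂) = 96.890426 − 61.269009 = 35.621417 (the quoted price), and the Black–Scholes price is strictly increasing in σ, so σ is unique

sigma = 0.3099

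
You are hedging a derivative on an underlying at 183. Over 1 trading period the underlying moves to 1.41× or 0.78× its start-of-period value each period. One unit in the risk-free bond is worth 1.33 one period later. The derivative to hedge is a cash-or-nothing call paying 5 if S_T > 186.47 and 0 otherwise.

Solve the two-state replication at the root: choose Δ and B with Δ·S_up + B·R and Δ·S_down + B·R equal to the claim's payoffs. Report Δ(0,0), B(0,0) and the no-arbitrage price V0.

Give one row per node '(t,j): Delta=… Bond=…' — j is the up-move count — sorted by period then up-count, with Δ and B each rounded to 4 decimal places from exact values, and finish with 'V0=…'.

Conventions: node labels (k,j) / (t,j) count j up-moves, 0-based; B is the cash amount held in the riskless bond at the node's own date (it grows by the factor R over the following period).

(0,0): Delta=0.0434 Bond=-4.6545
V0=3.2820

No-arbitrage ⇒ martingale measure with p* = (R−d)/(u−d) = 0.8730.
Terminal payoffs: V(1,0)=0.0000, V(1,1)=5.0000
(0,0): S=183.0000. Δ = (V_up−V_dn)/(S_up−S_dn) = (5.0000−0.0000)/(258.0300−142.7400) = 0.0434. V = [p*·5.0000 + (1−p*)·0.0000]/1.33 = 3.2820. B = V − Δ·S = -4.6545.
Verification: the root portfolio costs Δ(0,0)·S0 + B(0,0) = 3.2820, matching V0.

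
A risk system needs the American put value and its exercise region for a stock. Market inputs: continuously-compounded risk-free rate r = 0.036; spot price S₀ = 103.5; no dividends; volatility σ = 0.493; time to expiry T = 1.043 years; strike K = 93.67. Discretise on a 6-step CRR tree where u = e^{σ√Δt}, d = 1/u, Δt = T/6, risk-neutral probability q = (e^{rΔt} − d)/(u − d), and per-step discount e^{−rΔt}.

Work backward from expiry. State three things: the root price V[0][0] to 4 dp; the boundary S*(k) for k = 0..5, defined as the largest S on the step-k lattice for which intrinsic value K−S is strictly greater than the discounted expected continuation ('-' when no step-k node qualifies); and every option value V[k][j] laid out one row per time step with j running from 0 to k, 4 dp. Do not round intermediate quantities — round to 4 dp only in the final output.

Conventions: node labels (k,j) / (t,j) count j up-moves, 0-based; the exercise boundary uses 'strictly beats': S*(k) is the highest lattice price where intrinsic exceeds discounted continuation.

Δt=0.17383  u=1.22820  d=0.81420  q=0.46396  discount=0.99376
step 6 (expiry): payoffs max(K−S,0) = 63.5170 48.1852 25.0575 0.0000 0.0000 0.0000 0.0000
step 5: (k=5,j=0): S=37.0338, K−S=56.6362, hold=56.0518 ⇒ V=56.6362 exercise | (k=5,j=1): S=55.8644, K−S=37.8056, hold=37.2212 ⇒ V=37.8056 exercise | (k=5,j=2): S=84.2698, K−S=9.4002, hold=13.3481 ⇒ V=13.3481 continue | (k=5,j=3): S=127.1185, K−S=0.0000, hold=0.0000 ⇒ V=0.0000 continue | (k=5,j=4): S=191.7545, K−S=0.0000, hold=0.0000 ⇒ V=0.0000 continue | (k=5,j=5): S=289.2560, K−S=0.0000, hold=0.0000 ⇒ V=0.0000 continue  boundary S*=55.8644
step 4: (k=4,j=0): S=45.4848, K−S=48.1852, hold=47.6008 ⇒ V=48.1852 exercise | (k=4,j=1): S=68.6125, K−S=25.0575, hold=26.2933 ⇒ V=26.2933 continue | (k=4,j=2): S=103.5000, K−S=0.0000, hold=7.1105 ⇒ V=7.1105 continue | (k=4,j=3): S=156.1267, K−S=0.0000, hold=0.0000 ⇒ V=0.0000 continue | (k=4,j=4): S=235.5125, K−S=0.0000, hold=0.0000 ⇒ V=0.0000 continue  boundary S*=45.4848
step 3: (k=3,j=0): S=55.8644, K−S=37.8056, hold=37.7911 ⇒ V=37.8056 exercise | (k=3,j=1): S=84.2698, K−S=9.4002, hold=17.2848 ⇒ V=17.2848 continue | (k=3,j=2): S=127.1185, K−S=0.0000, hold=3.7878 ⇒ V=3.7878 continue | (k=3,j=3): S=191.7545, K−S=0.0000, hold=0.0000 ⇒ V=0.0000 continue  boundary S*=55.8644
step 2: (k=2,j=0): S=68.6125, K−S=25.0575, hold=28.1084 ⇒ V=28.1084 continue | (k=2,j=1): S=103.5000, K−S=0.0000, hold=10.9540 ⇒ V=10.9540 continue | (k=2,j=2): S=156.1267, K−S=0.0000, hold=2.0177 ⇒ V=2.0177 continue  boundary S*=-
step 1: (k=1,j=0): S=84.2698, K−S=9.4002, hold=20.0238 ⇒ V=20.0238 continue | (k=1,j=1): S=127.1185, K−S=0.0000, hold=6.7655 ⇒ V=6.7655 continue  boundary S*=-
step 0: (k=0,j=0): S=103.5000, K−S=0.0000, hold=13.7860 ⇒ V=13.7860 continue  boundary S*=-

price = 13.7860
boundary = - - - 55.8644 45.4848 55.8644
tree:
13.7860
20.0238 6.7655
28.1084 10.9540 2.0177
37.8056 17.2848 3.7878 0.0000
48.1852 26.2933 7.1105 0.0000 0.0000
56.6362 37.8056 13.3481 0.0000 0.0000 0.0000
63.5170 48.1852 25.0575 0.0000 0.0000 0.0000 0.0000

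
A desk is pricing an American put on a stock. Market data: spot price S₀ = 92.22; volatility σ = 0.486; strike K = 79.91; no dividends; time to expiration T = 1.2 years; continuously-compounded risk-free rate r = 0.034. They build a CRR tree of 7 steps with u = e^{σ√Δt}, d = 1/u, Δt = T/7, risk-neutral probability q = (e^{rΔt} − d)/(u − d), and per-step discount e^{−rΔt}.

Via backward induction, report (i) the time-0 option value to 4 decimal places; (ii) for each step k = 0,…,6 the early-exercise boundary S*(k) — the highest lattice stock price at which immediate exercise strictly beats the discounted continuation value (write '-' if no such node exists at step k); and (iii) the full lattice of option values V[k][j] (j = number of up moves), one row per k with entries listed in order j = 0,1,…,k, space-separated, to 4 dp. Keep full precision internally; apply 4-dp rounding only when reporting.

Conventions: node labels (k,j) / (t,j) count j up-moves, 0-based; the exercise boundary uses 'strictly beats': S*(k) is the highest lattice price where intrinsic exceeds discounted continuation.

Δt=0.17143, u=1.22290, d=0.81773, q=0.46429, disc=e^(-rΔt)=0.99419
k=7 terminal: V=max(K-S,0) → 57.3627 46.1910 29.4840 4.4989 0.0000 0.0000 0.0000 0.0000
k=6: j=0 S=27.5730 intr=52.3370 cont=51.8726 V=52.3370[EX]; j=1 S=41.2349 intr=38.6751 cont=38.2107 V=38.6751[EX]; j=2 S=61.6659 intr=18.2441 cont=17.7797 V=18.2441[EX]; j=3 S=92.2200 intr=0.0000 cont=2.3961 V=2.3961[hold]; j=4 S=137.9130 intr=0.0000 cont=0.0000 V=0.0000[hold]; j=5 S=206.2460 intr=0.0000 cont=0.0000 V=0.0000[hold]; j=6 S=308.4364 intr=0.0000 cont=0.0000 V=0.0000[hold]  S*(6)=61.6659
k=5: j=0 S=33.7190 intr=46.1910 cont=45.7266 V=46.1910[EX]; j=1 S=50.4260 intr=29.4840 cont=29.0196 V=29.4840[EX]; j=2 S=75.4111 intr=4.4989 cont=10.8228 V=10.8228[hold]; j=3 S=112.7756 intr=0.0000 cont=1.2762 V=1.2762[hold]; j=4 S=168.6535 intr=0.0000 cont=0.0000 V=0.0000[hold]; j=5 S=252.2177 intr=0.0000 cont=0.0000 V=0.0000[hold]  S*(5)=50.4260
k=4: j=0 S=41.2349 intr=38.6751 cont=38.2107 V=38.6751[EX]; j=1 S=61.6659 intr=18.2441 cont=20.6987 V=20.6987[hold]; j=2 S=92.2200 intr=0.0000 cont=6.3532 V=6.3532[hold]; j=3 S=137.9130 intr=0.0000 cont=0.6797 V=0.6797[hold]; j=4 S=206.2460 intr=0.0000 cont=0.0000 V=0.0000[hold]  S*(4)=41.2349
k=3: j=0 S=50.4260 intr=29.4840 cont=30.1526 V=30.1526[hold]; j=1 S=75.4111 intr=4.4989 cont=13.9567 V=13.9567[hold]; j=2 S=112.7756 intr=0.0000 cont=3.6974 V=3.6974[hold]; j=3 S=168.6535 intr=0.0000 cont=0.3620 V=0.3620[hold]  S*(3)=-
k=2: j=0 S=61.6659 intr=18.2441 cont=22.5014 V=22.5014[hold]; j=1 S=92.2200 intr=0.0000 cont=9.1400 V=9.1400[hold]; j=2 S=137.9130 intr=0.0000 cont=2.1363 V=2.1363[hold]  S*(2)=-
k=1: j=0 S=75.4111 intr=4.4989 cont=16.2031 V=16.2031[hold]; j=1 S=112.7756 intr=0.0000 cont=5.8540 V=5.8540[hold]  S*(1)=-
k=0: j=0 S=92.2200 intr=0.0000 cont=11.3319 V=11.3319[hold]  S*(0)=-

price = 11.3319
boundary = - - - - 41.2349 50.4260 61.6659
tree:
11.3319
16.2031 5.8540
22.5014 9.1400 2.1363
30.1526 13.9567 3.6974 0.3620
38.6751 20.6987 6.3532 0.6797 0.0000
46.1910 29.4840 10.8228 1.2762 0.0000 0.0000
52.3370 38.6751 18.2441 2.3961 0.0000 0.0000 0.0000
57.3627 46.1910 29.4840 4.4989 0.0000 0.0000 0.0000 0.0000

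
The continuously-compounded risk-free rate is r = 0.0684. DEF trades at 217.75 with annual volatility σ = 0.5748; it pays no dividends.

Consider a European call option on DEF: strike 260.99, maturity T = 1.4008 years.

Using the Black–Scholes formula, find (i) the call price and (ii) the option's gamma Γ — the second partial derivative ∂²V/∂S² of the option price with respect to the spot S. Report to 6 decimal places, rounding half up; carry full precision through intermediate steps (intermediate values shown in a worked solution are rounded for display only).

price = 51.320053
Γ = 0.002632

σ√T = 0.5748·√1.4008 = 0.680307
d₁ = (ln(S/K) + (r+σ²/2)T) / (σ√T) = (ln(217.75/260.99) + (0.0684+0.5748²/2)·1.4008) / 0.680307 = (-0.181134 + 0.327223) / 0.680307 = 0.214740
d₂ = d₁ − σ√T = 0.214740 − 0.680307 = -0.465567
e^{−rT} = 0.908632
N(d₁) = 0.585015,  N(d₂) = 0.320763
Call price V = S·N(d₁) − K·e^{−rT}·N(d₂) = 127.386993 − 76.066940 = 51.320053
φ(d₁) = (1/√(2π))·e^{−d₁²/2} = 0.389849
Γ = φ(d₁) / (S·σ·√T) = 0.002632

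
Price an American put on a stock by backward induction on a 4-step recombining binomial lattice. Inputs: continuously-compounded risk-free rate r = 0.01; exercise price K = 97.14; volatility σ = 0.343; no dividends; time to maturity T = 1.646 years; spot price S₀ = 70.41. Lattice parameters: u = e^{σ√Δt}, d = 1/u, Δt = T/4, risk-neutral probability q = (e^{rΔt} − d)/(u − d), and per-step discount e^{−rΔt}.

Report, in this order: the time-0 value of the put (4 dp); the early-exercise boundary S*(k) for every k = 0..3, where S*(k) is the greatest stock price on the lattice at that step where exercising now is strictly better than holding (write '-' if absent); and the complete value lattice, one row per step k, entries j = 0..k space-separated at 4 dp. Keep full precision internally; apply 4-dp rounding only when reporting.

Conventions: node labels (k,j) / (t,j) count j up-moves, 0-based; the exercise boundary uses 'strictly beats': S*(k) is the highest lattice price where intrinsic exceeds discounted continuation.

price = 30.9917
boundary = - - 45.3440 56.5037
tree:
30.9917
41.1058 19.1341
51.7960 28.6486 7.8886
60.7516 40.6363 14.5211 0.0000
67.9385 51.7960 26.7300 0.0000 0.0000

params: Δt=0.41150 u=1.24611 d=0.80250 q=0.45451 e^(-rΔt)=0.99589
t_4 payoffs: 67.9385 51.7960 26.7300 0.0000 0.0000
t_3: node(3,0) S=36.3884 payoff=60.7516 vs cont=60.3527 → 60.7516 [stop]  node(3,1) S=56.5037 payoff=40.6363 vs cont=40.2374 → 40.6363 [stop]  node(3,2) S=87.7388 payoff=9.4012 vs cont=14.5211 → 14.5211 [wait]  node(3,3) S=136.2404 payoff=0.0000 vs cont=0.0000 → 0.0000 [wait]  ⇒ S*(3)=56.5037
t_2: node(2,0) S=45.3440 payoff=51.7960 vs cont=51.3971 → 51.7960 [stop]  node(2,1) S=70.4100 payoff=26.7300 vs cont=28.6486 → 28.6486 [wait]  node(2,2) S=109.3324 payoff=0.0000 vs cont=7.8886 → 7.8886 [wait]  ⇒ S*(2)=45.3440
t_1: node(1,0) S=56.5037 payoff=40.6363 vs cont=41.1058 → 41.1058 [wait]  node(1,1) S=87.7388 payoff=9.4012 vs cont=19.1341 → 19.1341 [wait]  ⇒ S*(1)=-
t_0: node(0,0) S=70.4100 payoff=26.7300 vs cont=30.9917 → 30.9917 [wait]  ⇒ S*(0)=-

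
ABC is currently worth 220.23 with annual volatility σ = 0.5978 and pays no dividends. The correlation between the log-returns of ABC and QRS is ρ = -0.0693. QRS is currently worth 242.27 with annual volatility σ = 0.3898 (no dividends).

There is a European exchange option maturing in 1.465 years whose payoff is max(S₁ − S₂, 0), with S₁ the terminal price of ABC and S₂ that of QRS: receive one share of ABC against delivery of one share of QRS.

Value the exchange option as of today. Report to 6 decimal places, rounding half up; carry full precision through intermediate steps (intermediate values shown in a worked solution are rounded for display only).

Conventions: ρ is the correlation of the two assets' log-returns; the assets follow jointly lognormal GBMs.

exchange price = 68.945327

σ_eff = √(σ₁² + σ₂² − 2ρσ₁σ₂) = √(0.5978² + 0.3898² − 2·-0.0693·0.5978·0.3898) = 0.735939
d₁ = (ln(S₁/S₂) + (q₂ − q₁ + σ_eff²/2)T) / (σ_eff√T) = (ln(220.23/242.27) + (0.0 − 0.0 + 0.270803)·1.465) / 0.890759 = 0.338302
d₂ = d₁ − σ_eff√T = 0.338302 − 0.890759 = -0.552457
N(d₁) = 0.632432,  N(d₂) = 0.290318
V = S₁·e^{−q₁T}·N(d₁) − S₂·e^{−q₂T}·N(d₂) = 139.280557 − 70.335230 = 68.945327
Key observation: the rate r is irrelevant here: denominating values in QRS turns the exchange into a ratio option on S₁/S₂, and discounting at r drops out.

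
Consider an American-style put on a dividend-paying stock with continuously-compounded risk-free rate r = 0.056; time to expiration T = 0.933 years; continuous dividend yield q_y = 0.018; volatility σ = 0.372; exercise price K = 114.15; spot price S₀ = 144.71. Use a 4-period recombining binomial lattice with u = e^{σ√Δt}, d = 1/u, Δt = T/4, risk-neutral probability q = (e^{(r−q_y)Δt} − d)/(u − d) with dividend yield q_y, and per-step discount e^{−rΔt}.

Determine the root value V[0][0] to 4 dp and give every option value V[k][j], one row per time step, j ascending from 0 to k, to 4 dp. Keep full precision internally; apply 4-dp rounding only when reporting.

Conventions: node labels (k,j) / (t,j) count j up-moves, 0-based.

price = 6.5466
tree:
6.5466
11.1134 1.7755
18.4562 3.4584 0.0000
29.7347 6.7362 0.0000 0.0000
43.6165 13.1208 0.0000 0.0000 0.0000

Δt=0.23325  u=1.19681  d=0.83555  q=0.47985  discount=0.98702
step 4 (expiry): payoffs max(K−S,0) = 43.6165 13.1208 0.0000 0.0000 0.0000
k=3: (k=3,j=0): S=84.4153, K−S=29.7347, hold=28.6070 ⇒ V=29.7347 exercise | (k=3,j=1): S=120.9129, K−S=0.0000, hold=6.7362 ⇒ V=6.7362 continue | (k=3,j=2): S=173.1906, K−S=0.0000, hold=0.0000 ⇒ V=0.0000 continue | (k=3,j=3): S=248.0709, K−S=0.0000, hold=0.0000 ⇒ V=0.0000 continue
k=2: (k=2,j=0): S=101.0292, K−S=13.1208, hold=18.4562 ⇒ V=18.4562 continue | (k=2,j=1): S=144.7100, K−S=0.0000, hold=3.4584 ⇒ V=3.4584 continue | (k=2,j=2): S=207.2765, K−S=0.0000, hold=0.0000 ⇒ V=0.0000 continue
k=1: (k=1,j=0): S=120.9129, K−S=0.0000, hold=11.1134 ⇒ V=11.1134 continue | (k=1,j=1): S=173.1906, K−S=0.0000, hold=1.7755 ⇒ V=1.7755 continue
k=0: (k=0,j=0): S=144.7100, K−S=0.0000, hold=6.5466 ⇒ V=6.5466 continue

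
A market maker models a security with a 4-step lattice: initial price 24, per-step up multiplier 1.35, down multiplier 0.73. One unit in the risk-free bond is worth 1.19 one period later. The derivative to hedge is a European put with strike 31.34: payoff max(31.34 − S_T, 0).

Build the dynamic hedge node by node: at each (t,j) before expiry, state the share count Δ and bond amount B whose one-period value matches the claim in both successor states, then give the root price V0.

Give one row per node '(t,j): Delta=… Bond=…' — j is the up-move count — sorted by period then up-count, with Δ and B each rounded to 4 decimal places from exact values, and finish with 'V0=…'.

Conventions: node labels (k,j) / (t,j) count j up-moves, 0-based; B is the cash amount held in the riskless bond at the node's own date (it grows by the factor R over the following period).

Under the risk-neutral measure, an up-move has probability p* = (R−d)/(u−d) = 0.7419 and values discount at R = 1.19.
Terminal payoffs: V(4,0)=24.5244, V(4,1)=18.7358, V(4,2)=8.0310, V(4,3)=0.0000, V(4,4)=0.0000
Node (3,0) S=9.3364: V=(p*·18.7358+(1−p*)·24.5244)/1.19=16.9997; Δ=(18.7358−24.5244)/(12.6042−6.8156)=-1.0000; B=V−Δ·S=26.3361
Node (3,1) S=17.2660: V=(p*·8.0310+(1−p*)·18.7358)/1.19=9.0702; Δ=(8.0310−18.7358)/(23.3090−12.6042)=-1.0000; B=V−Δ·S=26.3361
Node (3,2) S=31.9302: V=(p*·0.0000+(1−p*)·8.0310)/1.19=1.7416; Δ=(0.0000−8.0310)/(43.1058−23.3090)=-0.4057; B=V−Δ·S=14.6948
Node (3,3) S=59.0490: V=(p*·0.0000+(1−p*)·0.0000)/1.19=0.0000; Δ=(0.0000−0.0000)/(79.7162−43.1058)=0.0000; B=V−Δ·S=0.0000
Node (2,0) S=12.7896: V=(p*·9.0702+(1−p*)·16.9997)/1.19=9.3416; Δ=(9.0702−16.9997)/(17.2660−9.3364)=-1.0000; B=V−Δ·S=22.1312
Node (2,1) S=23.6520: V=(p*·1.7416+(1−p*)·9.0702)/1.19=3.0528; Δ=(1.7416−9.0702)/(31.9302−17.2660)=-0.4998; B=V−Δ·S=14.8731
Node (2,2) S=43.7400: V=(p*·0.0000+(1−p*)·1.7416)/1.19=0.3777; Δ=(0.0000−1.7416)/(59.0490−31.9302)=-0.0642; B=V−Δ·S=3.1867
Node (1,0) S=17.5200: V=(p*·3.0528+(1−p*)·9.3416)/1.19=3.9292; Δ=(3.0528−9.3416)/(23.6520−12.7896)=-0.5790; B=V−Δ·S=14.0724
Node (1,1) S=32.4000: V=(p*·0.3777+(1−p*)·3.0528)/1.19=0.8975; Δ=(0.3777−3.0528)/(43.7400−23.6520)=-0.1332; B=V−Δ·S=5.2122
Node (0,0) S=24.0000: V=(p*·0.8975+(1−p*)·3.9292)/1.19=1.4117; Δ=(0.8975−3.9292)/(32.4000−17.5200)=-0.2037; B=V−Δ·S=6.3015
As a check, the time-0 holding Δ(0,0)·S0 + B(0,0) comes to 1.4117 — exactly V0.

(0,0): Delta=-0.2037 Bond=6.3015
(1,0): Delta=-0.5790 Bond=14.0724
(1,1): Delta=-0.1332 Bond=5.2122
(2,0): Delta=-1.0000 Bond=22.1312
(2,1): Delta=-0.4998 Bond=14.8731
(2,2): Delta=-0.0642 Bond=3.1867
(3,0): Delta=-1.0000 Bond=26.3361
(3,1): Delta=-1.0000 Bond=26.3361
(3,2): Delta=-0.4057 Bond=14.6948
(3,3): Delta=0.0000 Bond=0.0000
V0=1.4117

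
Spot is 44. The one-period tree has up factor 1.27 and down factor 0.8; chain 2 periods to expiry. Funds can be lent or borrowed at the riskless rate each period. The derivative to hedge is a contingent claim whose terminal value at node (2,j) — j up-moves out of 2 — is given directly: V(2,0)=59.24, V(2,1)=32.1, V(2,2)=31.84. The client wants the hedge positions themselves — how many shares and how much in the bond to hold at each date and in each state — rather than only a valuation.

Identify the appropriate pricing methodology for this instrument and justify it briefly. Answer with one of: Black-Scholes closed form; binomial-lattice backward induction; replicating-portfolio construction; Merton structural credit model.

Key observation: a price alone would not answer the question — the per-node share/bond construction on the spot-44, 1.27/0.8 tree is required, and only the replicating-portfolio method yields it.

framework: replicating-portfolio construction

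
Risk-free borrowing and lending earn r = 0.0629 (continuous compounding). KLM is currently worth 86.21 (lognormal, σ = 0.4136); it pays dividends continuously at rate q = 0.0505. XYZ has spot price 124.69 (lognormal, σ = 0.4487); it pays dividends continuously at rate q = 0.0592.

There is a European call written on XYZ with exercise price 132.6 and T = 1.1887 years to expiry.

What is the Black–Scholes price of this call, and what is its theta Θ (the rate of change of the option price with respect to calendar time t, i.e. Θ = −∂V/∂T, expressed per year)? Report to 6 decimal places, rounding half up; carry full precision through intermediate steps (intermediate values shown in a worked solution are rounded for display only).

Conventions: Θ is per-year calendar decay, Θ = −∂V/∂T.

price = 19.856382
Θ = -8.450708

σ√T = 0.4487·√1.1887 = 0.489206
d₁ = (ln(S/K) + (r−q+σ²/2)T) / (σ√T) = (ln(124.69/132.6) + (0.0629−0.0592+0.4487²/2)·1.1887) / 0.489206 = (-0.061506 + 0.124060) / 0.489206 = 0.127867
d₂ = d₁ − σ√T = 0.127867 − 0.489206 = -0.361340
e^{−rT} = 0.927958
e^{−qT} = 0.932048
N(d₁) = 0.550873,  N(d₂) = 0.358923
Call price V = S·e^{−qT}·N(d₁) − K·e^{−rT}·N(d₂) = 64.020815 − 44.164433 = 19.856382
φ(d₁) = (1/√(2π))·e^{−d₁²/2} = 0.395694
Θ = −S·e^{−qT}·φ(d₁)·σ/(2√T) + q·S·e^{−qT}·N(d₁) − r·K·e^{−rT}·N(d₂) = −9.462797 + 3.790032 − 2.777943 = -8.450708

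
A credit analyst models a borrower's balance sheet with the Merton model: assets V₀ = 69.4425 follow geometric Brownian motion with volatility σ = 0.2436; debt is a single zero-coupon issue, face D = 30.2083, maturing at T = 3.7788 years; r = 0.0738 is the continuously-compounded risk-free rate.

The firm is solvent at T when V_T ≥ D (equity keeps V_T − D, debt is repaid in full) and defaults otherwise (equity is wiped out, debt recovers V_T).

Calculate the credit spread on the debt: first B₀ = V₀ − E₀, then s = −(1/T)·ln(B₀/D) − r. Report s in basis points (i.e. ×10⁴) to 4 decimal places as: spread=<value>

spread=6.8193

Apply the equity-as-call identities (strike 30.2083, horizon 3.7788 years):
d₁ = [ln(V₀/D) + (r + σ²/2)T] / (σ√T)
   = [ln(69.4425/30.2083) + (0.0738 + 0.5·0.2436²)·3.7788] / (0.2436·√3.7788)
   = [0.832382 + 0.390994] / 0.473537 = 2.583485
d₂ = d₁ − σ√T = 2.583485 − 0.473537 = 2.109948
N(d₁) = 0.995110,  N(d₂) = 0.982569,  e^(−rT) = 0.756634
E₀ = V₀·N(d₁) − D·e^(−rT)·N(d₂)
   = 69.4425·0.995110 − 30.2083·0.756634·0.982569 = 46.644692
B₀ = V₀ − E₀ = 69.4425 − 46.644692 = 22.797808
spread = −(1/T)·ln(B₀/D) − r = −(1/3.7788)·ln(22.797808/30.2083) − 0.0738 = 0.00068193
in basis points: 0.00068193 × 10⁴ = 6.8193 bp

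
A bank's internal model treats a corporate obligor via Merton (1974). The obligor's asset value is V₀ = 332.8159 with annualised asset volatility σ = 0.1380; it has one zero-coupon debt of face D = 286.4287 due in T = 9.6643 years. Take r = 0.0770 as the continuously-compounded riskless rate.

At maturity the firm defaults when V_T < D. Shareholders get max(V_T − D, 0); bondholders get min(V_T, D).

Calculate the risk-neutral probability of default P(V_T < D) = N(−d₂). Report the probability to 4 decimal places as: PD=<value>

PD=0.0307

Apply the equity-as-call identities (strike 286.4287, horizon 9.6643 years):
d₁ = [ln(V₀/D) + (r + σ²/2)T] / (σ√T)
   = [ln(332.8159/286.4287) + (0.0770 + 0.5·0.1380²)·9.6643] / (0.1380·√9.6643)
   = [0.150100 + 0.836175] / 0.429007 = 2.298971
d₂ = d₁ − σ√T = 2.298971 − 0.429007 = 1.869964
risk-neutral PD = N(−d₂) = N(-1.869964) = 0.030744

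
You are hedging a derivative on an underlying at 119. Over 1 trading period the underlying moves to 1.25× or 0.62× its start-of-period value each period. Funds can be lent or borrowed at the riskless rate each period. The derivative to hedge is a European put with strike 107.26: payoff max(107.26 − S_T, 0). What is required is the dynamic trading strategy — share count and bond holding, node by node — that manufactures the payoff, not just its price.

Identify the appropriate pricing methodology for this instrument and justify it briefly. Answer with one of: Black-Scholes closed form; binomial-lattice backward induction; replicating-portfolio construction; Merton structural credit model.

Key observation: the mandate to exhibit the hedge at every date and state singles out the replicating-portfolio construction on the 1-period tree with factors 1.25 and 0.62 from 119.

framework: replicating-portfolio construction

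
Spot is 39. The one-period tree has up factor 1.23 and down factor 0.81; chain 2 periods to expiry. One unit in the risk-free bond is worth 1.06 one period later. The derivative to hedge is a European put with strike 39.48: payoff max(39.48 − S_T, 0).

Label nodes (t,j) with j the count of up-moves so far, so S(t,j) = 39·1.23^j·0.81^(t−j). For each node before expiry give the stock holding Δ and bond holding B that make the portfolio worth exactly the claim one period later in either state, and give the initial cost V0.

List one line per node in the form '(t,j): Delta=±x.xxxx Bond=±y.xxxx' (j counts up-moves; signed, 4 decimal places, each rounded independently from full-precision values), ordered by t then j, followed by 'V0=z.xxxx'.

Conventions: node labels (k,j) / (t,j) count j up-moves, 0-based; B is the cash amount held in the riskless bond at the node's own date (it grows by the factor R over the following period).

(0,0): Delta=-0.3307 Bond=15.1907
(1,0): Delta=-1.0000 Bond=37.2453
(1,1): Delta=-0.0310 Bond=1.7248
V0=2.2933

Under the risk-neutral measure, an up-move has probability p* = (R−d)/(u−d) = 0.5952 and values discount at R = 1.06.
Payoffs at expiry: V(2,0)=13.8921, V(2,1)=0.6243, V(2,2)=0.0000
(1,0): S=31.5900. Δ = (V_up−V_dn)/(S_up−S_dn) = (0.6243−13.8921)/(38.8557−25.5879) = -1.0000. V = [p*·0.6243 + (1−p*)·13.8921]/1.06 = 5.6553. B = V − Δ·S = 37.2453.
(1,1): S=47.9700. Δ = (V_up−V_dn)/(S_up−S_dn) = (0.0000−0.6243)/(59.0031−38.8557) = -0.0310. V = [p*·0.0000 + (1−p*)·0.6243]/1.06 = 0.2384. B = V − Δ·S = 1.7248.
(0,0): S=39.0000. Δ = (V_up−V_dn)/(S_up−S_dn) = (0.2384−5.6553)/(47.9700−31.5900) = -0.3307. V = [p*·0.2384 + (1−p*)·5.6553]/1.06 = 2.2933. B = V − Δ·S = 15.1907.
Sanity check at the root: Δ(0,0)·S0 + B(0,0) reproduces V0 = 2.2933.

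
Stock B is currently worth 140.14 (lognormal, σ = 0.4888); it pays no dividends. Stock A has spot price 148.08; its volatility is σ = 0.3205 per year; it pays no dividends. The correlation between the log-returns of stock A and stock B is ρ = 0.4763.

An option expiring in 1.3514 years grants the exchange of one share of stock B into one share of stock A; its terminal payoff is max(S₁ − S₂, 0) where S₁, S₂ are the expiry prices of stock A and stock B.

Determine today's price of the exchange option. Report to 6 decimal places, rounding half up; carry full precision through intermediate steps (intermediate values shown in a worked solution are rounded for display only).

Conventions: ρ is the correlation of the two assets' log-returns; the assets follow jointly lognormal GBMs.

exchange price = 33.137404

σ_eff = √(σ₁² + σ₂² − 2ρσ₁σ₂) = √(0.3205² + 0.4888² − 2·0.4763·0.3205·0.4888) = 0.438647
d₁ = (ln(S₁/S₂) + (q₂ − q₁ + σ_eff²/2)T) / (σ_eff√T) = (ln(148.08/140.14) + (0.0 − 0.0 + 0.096205)·1.3514) / 0.509926 = 0.363039
d₂ = d₁ − σ_eff√T = 0.363039 − 0.509926 = -0.146887
N(d₁) = 0.641712,  N(d₂) = 0.441611
V = S₁·e^{−q₁T}·N(d₁) − S₂·e^{−q₂T}·N(d₂) = 95.024725 − 61.887321 = 33.137404
Key observation: r never enters — measured in units of stock B, the claim is a call on S₁/S₂ struck at 1, so only the dividend yields and σ_eff matter.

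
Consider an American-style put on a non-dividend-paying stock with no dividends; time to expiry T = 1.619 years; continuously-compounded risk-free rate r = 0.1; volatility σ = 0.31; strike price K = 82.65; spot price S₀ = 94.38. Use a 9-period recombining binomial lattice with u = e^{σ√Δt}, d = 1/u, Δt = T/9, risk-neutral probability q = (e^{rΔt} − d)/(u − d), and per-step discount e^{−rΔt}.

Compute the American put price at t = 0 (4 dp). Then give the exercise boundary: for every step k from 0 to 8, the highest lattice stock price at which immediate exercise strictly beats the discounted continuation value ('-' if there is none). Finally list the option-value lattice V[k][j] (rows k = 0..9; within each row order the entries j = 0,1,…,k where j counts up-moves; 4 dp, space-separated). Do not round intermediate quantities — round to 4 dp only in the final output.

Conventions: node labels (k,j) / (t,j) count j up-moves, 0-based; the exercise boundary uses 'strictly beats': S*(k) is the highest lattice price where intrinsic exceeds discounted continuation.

params: Δt=0.17989 u=1.14052 d=0.87680 q=0.53601 e^(-rΔt)=0.98217
t_9 payoffs: 53.7455 45.0516 33.7429 19.0327 0.0000 0.0000 0.0000 0.0000 0.0000 0.0000
t_8: node(8,0) S=32.9661 payoff=49.6839 vs cont=48.2104 → 49.6839 [stop]  node(8,1) S=42.8815 payoff=39.7685 vs cont=38.2950 → 39.7685 [stop]  node(8,2) S=55.7794 payoff=26.8706 vs cont=25.3971 → 26.8706 [stop]  node(8,3) S=72.5566 payoff=10.0934 vs cont=8.6736 → 10.0934 [stop]  node(8,4) S=94.3800 payoff=0.0000 vs cont=0.0000 → 0.0000 [wait]  node(8,5) S=122.7674 payoff=0.0000 vs cont=0.0000 → 0.0000 [wait]  node(8,6) S=159.6932 payoff=0.0000 vs cont=0.0000 → 0.0000 [wait]  node(8,7) S=207.7253 payoff=0.0000 vs cont=0.0000 → 0.0000 [wait]  node(8,8) S=270.2046 payoff=0.0000 vs cont=0.0000 → 0.0000 [wait]  ⇒ S*(8)=72.5566
t_7: node(7,0) S=37.5984 payoff=45.0516 vs cont=43.5782 → 45.0516 [stop]  node(7,1) S=48.9071 payoff=33.7429 vs cont=32.2694 → 33.7429 [stop]  node(7,2) S=63.6173 payoff=19.0327 vs cont=17.5592 → 19.0327 [stop]  node(7,3) S=82.7520 payoff=0.0000 vs cont=4.5998 → 4.5998 [wait]  node(7,4) S=107.6420 payoff=0.0000 vs cont=0.0000 → 0.0000 [wait]  node(7,5) S=140.0183 payoff=0.0000 vs cont=0.0000 → 0.0000 [wait]  node(7,6) S=182.1327 payoff=0.0000 vs cont=0.0000 → 0.0000 [wait]  node(7,7) S=236.9142 payoff=0.0000 vs cont=0.0000 → 0.0000 [wait]  ⇒ S*(7)=63.6173
t_6: node(6,0) S=42.8815 payoff=39.7685 vs cont=38.2950 → 39.7685 [stop]  node(6,1) S=55.7794 payoff=26.8706 vs cont=25.3971 → 26.8706 [stop]  node(6,2) S=72.5566 payoff=10.0934 vs cont=11.0952 → 11.0952 [wait]  node(6,3) S=94.3800 payoff=0.0000 vs cont=2.0962 → 2.0962 [wait]  node(6,4) S=122.7674 payoff=0.0000 vs cont=0.0000 → 0.0000 [wait]  node(6,5) S=159.6932 payoff=0.0000 vs cont=0.0000 → 0.0000 [wait]  node(6,6) S=207.7253 payoff=0.0000 vs cont=0.0000 → 0.0000 [wait]  ⇒ S*(6)=55.7794
t_5: node(5,0) S=48.9071 payoff=33.7429 vs cont=32.2694 → 33.7429 [stop]  node(5,1) S=63.6173 payoff=19.0327 vs cont=18.0866 → 19.0327 [stop]  node(5,2) S=82.7520 payoff=0.0000 vs cont=6.1599 → 6.1599 [wait]  node(5,3) S=107.6420 payoff=0.0000 vs cont=0.9553 → 0.9553 [wait]  node(5,4) S=140.0183 payoff=0.0000 vs cont=0.0000 → 0.0000 [wait]  node(5,5) S=182.1327 payoff=0.0000 vs cont=0.0000 → 0.0000 [wait]  ⇒ S*(5)=63.6173
t_4: node(4,0) S=55.7794 payoff=26.8706 vs cont=25.3971 → 26.8706 [stop]  node(4,1) S=72.5566 payoff=10.0934 vs cont=11.9165 → 11.9165 [wait]  node(4,2) S=94.3800 payoff=0.0000 vs cont=3.3101 → 3.3101 [wait]  node(4,3) S=122.7674 payoff=0.0000 vs cont=0.4353 → 0.4353 [wait]  node(4,4) S=159.6932 payoff=0.0000 vs cont=0.0000 → 0.0000 [wait]  ⇒ S*(4)=55.7794
t_3: node(3,0) S=63.6173 payoff=19.0327 vs cont=18.5190 → 19.0327 [stop]  node(3,1) S=82.7520 payoff=0.0000 vs cont=7.1732 → 7.1732 [wait]  node(3,2) S=107.6420 payoff=0.0000 vs cont=1.7377 → 1.7377 [wait]  node(3,3) S=140.0183 payoff=0.0000 vs cont=0.1984 → 0.1984 [wait]  ⇒ S*(3)=63.6173
t_2: node(2,0) S=72.5566 payoff=10.0934 vs cont=12.4500 → 12.4500 [wait]  node(2,1) S=94.3800 payoff=0.0000 vs cont=4.1838 → 4.1838 [wait]  node(2,2) S=122.7674 payoff=0.0000 vs cont=0.8963 → 0.8963 [wait]  ⇒ S*(2)=-
t_1: node(1,0) S=82.7520 payoff=0.0000 vs cont=7.8763 → 7.8763 [wait]  node(1,1) S=107.6420 payoff=0.0000 vs cont=2.3785 → 2.3785 [wait]  ⇒ S*(1)=-
t_0: node(0,0) S=94.3800 payoff=0.0000 vs cont=4.8416 → 4.8416 [wait]  ⇒ S*(0)=-

price = 4.8416
boundary = - - - 63.6173 55.7794 63.6173 55.7794 63.6173 72.5566
tree:
4.8416
7.8763 2.3785
12.4500 4.1838 0.8963
19.0327 7.1732 1.7377 0.1984
26.8706 11.9165 3.3101 0.4353 0.0000
33.7429 19.0327 6.1599 0.9553 0.0000 0.0000
39.7685 26.8706 11.0952 2.0962 0.0000 0.0000 0.0000
45.0516 33.7429 19.0327 4.5998 0.0000 0.0000 0.0000 0.0000
49.6839 39.7685 26.8706 10.0934 0.0000 0.0000 0.0000 0.0000 0.0000
53.7455 45.0516 33.7429 19.0327 0.0000 0.0000 0.0000 0.0000 0.0000 0.0000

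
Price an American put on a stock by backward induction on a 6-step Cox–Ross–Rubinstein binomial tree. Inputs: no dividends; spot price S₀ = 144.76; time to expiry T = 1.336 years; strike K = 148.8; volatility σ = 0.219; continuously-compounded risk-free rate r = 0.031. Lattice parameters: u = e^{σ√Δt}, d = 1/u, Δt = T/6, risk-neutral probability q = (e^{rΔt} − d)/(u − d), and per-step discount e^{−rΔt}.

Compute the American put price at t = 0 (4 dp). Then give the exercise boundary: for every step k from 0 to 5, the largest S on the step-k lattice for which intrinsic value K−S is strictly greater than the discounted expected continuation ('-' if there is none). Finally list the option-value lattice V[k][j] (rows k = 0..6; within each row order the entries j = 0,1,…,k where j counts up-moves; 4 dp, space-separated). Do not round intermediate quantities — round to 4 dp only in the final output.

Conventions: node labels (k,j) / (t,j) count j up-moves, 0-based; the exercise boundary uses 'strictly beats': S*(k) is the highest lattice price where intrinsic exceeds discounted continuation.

params: Δt=0.22267 u=1.10887 d=0.90182 q=0.50764 e^(-rΔt)=0.99312
t_6 payoffs: 70.9306 53.0525 31.0698 4.0400 0.0000 0.0000 0.0000
t_5: node(5,0) S=86.3469 payoff=62.4531 vs cont=61.4295 → 62.4531 [stop]  node(5,1) S=106.1714 payoff=42.6286 vs cont=41.6050 → 42.6286 [stop]  node(5,2) S=130.5474 payoff=18.2526 vs cont=17.2290 → 18.2526 [stop]  node(5,3) S=160.5199 payoff=0.0000 vs cont=1.9754 → 1.9754 [wait]  node(5,4) S=197.3738 payoff=0.0000 vs cont=0.0000 → 0.0000 [wait]  node(5,5) S=242.6891 payoff=0.0000 vs cont=0.0000 → 0.0000 [wait]  ⇒ S*(5)=130.5474
t_4: node(4,0) S=95.7475 payoff=53.0525 vs cont=52.0290 → 53.0525 [stop]  node(4,1) S=117.7302 payoff=31.0698 vs cont=30.0462 → 31.0698 [stop]  node(4,2) S=144.7600 payoff=4.0400 vs cont=9.9209 → 9.9209 [wait]  node(4,3) S=177.9956 payoff=0.0000 vs cont=0.9659 → 0.9659 [wait]  node(4,4) S=218.8618 payoff=0.0000 vs cont=0.0000 → 0.0000 [wait]  ⇒ S*(4)=117.7302
t_3: node(3,0) S=106.1714 payoff=42.6286 vs cont=41.6050 → 42.6286 [stop]  node(3,1) S=130.5474 payoff=18.2526 vs cont=20.1939 → 20.1939 [wait]  node(3,2) S=160.5199 payoff=0.0000 vs cont=5.3380 → 5.3380 [wait]  node(3,3) S=197.3738 payoff=0.0000 vs cont=0.4723 → 0.4723 [wait]  ⇒ S*(3)=106.1714
t_2: node(2,0) S=117.7302 payoff=31.0698 vs cont=31.0249 → 31.0698 [stop]  node(2,1) S=144.7600 payoff=4.0400 vs cont=12.5654 → 12.5654 [wait]  node(2,2) S=177.9956 payoff=0.0000 vs cont=2.8483 → 2.8483 [wait]  ⇒ S*(2)=117.7302
t_1: node(1,0) S=130.5474 payoff=18.2526 vs cont=21.5271 → 21.5271 [wait]  node(1,1) S=160.5199 payoff=0.0000 vs cont=7.5801 → 7.5801 [wait]  ⇒ S*(1)=-
t_0: node(0,0) S=144.7600 payoff=4.0400 vs cont=14.3476 → 14.3476 [wait]  ⇒ S*(0)=-

price = 14.3476
boundary = - - 117.7302 106.1714 117.7302 130.5474
tree:
14.3476
21.5271 7.5801
31.0698 12.5654 2.8483
42.6286 20.1939 5.3380 0.4723
53.0525 31.0698 9.9209 0.9659 0.0000
62.4531 42.6286 18.2526 1.9754 0.0000 0.0000
70.9306 53.0525 31.0698 4.0400 0.0000 0.0000 0.0000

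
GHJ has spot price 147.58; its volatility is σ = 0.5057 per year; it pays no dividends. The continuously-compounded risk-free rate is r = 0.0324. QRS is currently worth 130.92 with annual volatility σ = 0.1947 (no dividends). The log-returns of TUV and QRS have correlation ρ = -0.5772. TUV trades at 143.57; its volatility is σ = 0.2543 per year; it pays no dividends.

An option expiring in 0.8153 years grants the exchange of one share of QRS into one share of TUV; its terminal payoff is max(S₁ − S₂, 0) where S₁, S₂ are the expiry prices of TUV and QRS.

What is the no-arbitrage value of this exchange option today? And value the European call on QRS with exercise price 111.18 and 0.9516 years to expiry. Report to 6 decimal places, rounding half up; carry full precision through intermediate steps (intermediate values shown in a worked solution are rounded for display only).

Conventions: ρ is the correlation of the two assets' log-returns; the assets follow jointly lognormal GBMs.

exchange price = 26.608206
price(QRS call K=111.18) = 24.909971

σ_eff = √(σ₁² + σ₂² − 2ρσ₁σ₂) = √(0.2543² + 0.1947² − 2·-0.5772·0.2543·0.1947) = 0.399667
d₁ = (ln(S₁/S₂) + (q₂ − q₁ + σ_eff²/2)T) / (σ_eff√T) = (ln(143.57/130.92) + (0.0 − 0.0 + 0.079867)·0.8153) / 0.360875 = 0.436028
d₂ = d₁ − σ_eff√T = 0.436028 − 0.360875 = 0.075153
N(d₁) = 0.668592,  N(d₂) = 0.529954
V = S₁·e^{−q₁T}·N(d₁) − S₂·e^{−q₂T}·N(d₂) = 95.989732 − 69.381526 = 26.608206
[vanilla: QRS call K=111.18]
σ√T = 0.1947·√0.9516 = 0.189930
d₁ = (ln(S/K) + (r+σ²/2)T) / (σ√T) = (ln(130.92/111.18) + (0.0324+0.1947²/2)·0.9516) / 0.189930 = (0.163436 + 0.048869) / 0.189930 = 1.117805
d₂ = d₁ − σ√T = 1.117805 − 0.189930 = 0.927875
e^{−rT} = 0.969639
N(d₁) = 0.868175,  N(d₂) = 0.823264
price = S·N(d₁) − K·e^{−rT}·N(d₂) = 113.661444 − 88.751473 = 24.909971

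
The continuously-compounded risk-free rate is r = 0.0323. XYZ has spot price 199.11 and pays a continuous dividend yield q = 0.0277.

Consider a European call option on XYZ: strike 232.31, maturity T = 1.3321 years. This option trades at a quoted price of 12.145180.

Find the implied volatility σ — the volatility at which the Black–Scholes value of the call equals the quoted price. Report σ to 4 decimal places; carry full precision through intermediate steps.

At σ = 0.2579 the Black–Scholes value reproduces the quote:
σ√T = 0.2579·√1.3321 = 0.297660
d₁ = (ln(S/K) + (r−q+σ²/2)T) / (σ√T) = (ln(199.11/232.31) + (0.0323−0.0277+0.2579²/2)·1.3321) / 0.297660 = (-0.154215 + 0.050428) / 0.297660 = -0.348677
d₂ = d₁ − σ√T = -0.348677 − 0.297660 = -0.646336
e^{−rT} = 0.957886
e^{−qT} = 0.963773
N(d₁) = 0.363666,  N(d₂) = 0.259031
V = S·e^{−qT}·N(d₁) − K·e^{−rT}·N(d₂) = 69.786367 − 57.641187 = 12.145180 (equal to the quote); since ∂V/∂σ > 0 for all σ, the implied volatility is unique

sigma = 0.2579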